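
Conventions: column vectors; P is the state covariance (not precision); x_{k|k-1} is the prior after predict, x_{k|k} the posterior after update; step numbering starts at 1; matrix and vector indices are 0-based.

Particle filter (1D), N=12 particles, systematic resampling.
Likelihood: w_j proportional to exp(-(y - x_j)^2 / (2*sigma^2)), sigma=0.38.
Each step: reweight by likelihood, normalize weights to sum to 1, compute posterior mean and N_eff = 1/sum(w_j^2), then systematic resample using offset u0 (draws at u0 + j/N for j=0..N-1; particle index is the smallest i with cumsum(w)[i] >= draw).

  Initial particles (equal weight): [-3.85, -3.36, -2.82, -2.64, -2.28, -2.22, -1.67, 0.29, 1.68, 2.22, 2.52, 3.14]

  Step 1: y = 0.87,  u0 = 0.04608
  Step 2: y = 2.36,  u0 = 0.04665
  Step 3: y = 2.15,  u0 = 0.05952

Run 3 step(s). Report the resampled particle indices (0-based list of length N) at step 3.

resampled_idx = [0, 1, 2, 3, 4, 5, 6, 7, 8, 9, 10, 11]

step 1: w=[0.0000, 0.0000, 0.0000, 0.0000, 0.0000, 0.0000, 0.0000, 0.7481, 0.2473, 0.0044, 0.0002, 0.0000]  mean=0.6426  Neff=1.6106  idx=[7, 7, 7, 7, 7, 7, 7, 7, 7, 8, 8, 8]
step 2: w=[0.0000, 0.0000, 0.0000, 0.0000, 0.0000, 0.0000, 0.0000, 0.0000, 0.0000, 0.3333, 0.3333, 0.3333]  mean=1.6800  Neff=3.0000  idx=[9, 9, 9, 9, 10, 10, 10, 10, 11, 11, 11, 11]
step 3: w=[0.0833, 0.0833, 0.0833, 0.0833, 0.0833, 0.0833, 0.0833, 0.0833, 0.0833, 0.0833, 0.0833, 0.0833]  mean=1.6800  Neff=12.0000  idx=[0, 1, 2, 3, 4, 5, 6, 7, 8, 9, 10, 11]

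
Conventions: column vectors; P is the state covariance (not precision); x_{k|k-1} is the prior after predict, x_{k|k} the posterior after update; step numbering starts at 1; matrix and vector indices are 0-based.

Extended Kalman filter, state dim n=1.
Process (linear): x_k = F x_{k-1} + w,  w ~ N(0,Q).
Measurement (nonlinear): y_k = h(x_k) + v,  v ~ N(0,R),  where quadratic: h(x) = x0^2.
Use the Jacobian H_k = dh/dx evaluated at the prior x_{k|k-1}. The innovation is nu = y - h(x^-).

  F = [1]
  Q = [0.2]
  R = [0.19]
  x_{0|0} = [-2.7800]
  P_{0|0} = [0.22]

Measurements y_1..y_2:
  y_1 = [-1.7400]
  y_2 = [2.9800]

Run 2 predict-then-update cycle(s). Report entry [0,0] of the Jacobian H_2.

step 1: x^-=[-2.7800]  P^-=[0.4200]  H_jac=[-5.5600]  S=[13.1737]  K=[-0.1773]  nu=[-9.4684]  x^+=[-1.1016]  P^+=[0.0061]
step 2: x^-=[-1.1016]  P^-=[0.2061]  H_jac=[-2.2032]  S=[1.1902]  K=[-0.3814]  nu=[1.7665]  x^+=[-1.7754]  P^+=[0.0329]

H_jac[0,0] = -2.2032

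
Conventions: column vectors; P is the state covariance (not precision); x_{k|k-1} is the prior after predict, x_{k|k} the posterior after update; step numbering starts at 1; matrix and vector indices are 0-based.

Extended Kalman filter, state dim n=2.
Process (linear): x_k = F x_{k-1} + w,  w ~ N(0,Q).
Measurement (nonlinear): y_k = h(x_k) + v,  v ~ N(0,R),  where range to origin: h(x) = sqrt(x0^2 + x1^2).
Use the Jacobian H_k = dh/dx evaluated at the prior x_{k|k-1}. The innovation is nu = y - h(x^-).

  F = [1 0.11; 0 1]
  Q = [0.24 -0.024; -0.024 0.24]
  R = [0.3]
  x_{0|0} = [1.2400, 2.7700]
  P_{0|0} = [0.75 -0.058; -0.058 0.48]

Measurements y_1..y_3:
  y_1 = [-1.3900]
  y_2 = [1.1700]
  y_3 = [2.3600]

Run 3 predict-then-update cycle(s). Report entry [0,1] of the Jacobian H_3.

step 1: x^-=[1.5447, 2.7700]  P^-=[0.9830 -0.0292; -0.0292 0.7200]  H_jac=[0.4870 0.8734]  S=[1.0576]  K=[0.4286; 0.5812]  nu=[-4.5616]  x^+=[-0.4105, 0.1190]  P^+=[0.7888 -0.2926; -0.2926 0.3628]
step 2: x^-=[-0.3974, 0.1190]  P^-=[0.9688 -0.2767; -0.2767 0.6028]  H_jac=[-0.9580 0.2868]  S=[1.3907]  K=[-0.7244; 0.3149]  nu=[0.7552]  x^+=[-0.9444, 0.3568]  P^+=[0.2390 0.0406; 0.0406 0.4649]
step 3: x^-=[-0.9052, 0.3568]  P^-=[0.4935 0.0677; 0.0677 0.7049]  H_jac=[-0.9303 0.3667]  S=[0.7758]  K=[-0.5599; 0.2520]  nu=[1.3870]  x^+=[-1.6817, 0.7064]  P^+=[0.2504 0.1772; 0.1772 0.6556]

H_jac[0,1] = 0.3667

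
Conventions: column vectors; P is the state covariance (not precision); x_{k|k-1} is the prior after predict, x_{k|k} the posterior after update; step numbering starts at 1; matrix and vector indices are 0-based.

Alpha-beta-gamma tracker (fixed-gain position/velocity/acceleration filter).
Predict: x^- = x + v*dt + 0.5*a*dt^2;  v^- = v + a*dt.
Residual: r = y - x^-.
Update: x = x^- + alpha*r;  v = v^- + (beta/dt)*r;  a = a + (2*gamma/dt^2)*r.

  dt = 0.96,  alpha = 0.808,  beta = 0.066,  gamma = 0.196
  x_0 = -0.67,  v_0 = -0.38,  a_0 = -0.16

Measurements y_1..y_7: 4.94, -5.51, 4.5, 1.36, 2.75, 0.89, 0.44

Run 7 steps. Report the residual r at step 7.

resid = -1.6459

step 1: x_pred=-1.1085  r=6.0485  x^+=3.7787  v^+=-0.1178  a^+=2.4127
step 2: x_pred=4.7774  r=-10.2874  x^+=-3.5348  v^+=1.4912  a^+=-1.9630
step 3: x_pred=-3.0078  r=7.5078  x^+=3.0585  v^+=0.1229  a^+=1.2304
step 4: x_pred=3.7434  r=-2.3834  x^+=1.8176  v^+=1.1402  a^+=0.2166
step 5: x_pred=3.0121  r=-0.2621  x^+=2.8003  v^+=1.3302  a^+=0.1052
step 6: x_pred=4.1258  r=-3.2358  x^+=1.5113  v^+=1.2087  a^+=-1.2712
step 7: x_pred=2.0859  r=-1.6459  x^+=0.7560  v^+=-0.1248  a^+=-1.9712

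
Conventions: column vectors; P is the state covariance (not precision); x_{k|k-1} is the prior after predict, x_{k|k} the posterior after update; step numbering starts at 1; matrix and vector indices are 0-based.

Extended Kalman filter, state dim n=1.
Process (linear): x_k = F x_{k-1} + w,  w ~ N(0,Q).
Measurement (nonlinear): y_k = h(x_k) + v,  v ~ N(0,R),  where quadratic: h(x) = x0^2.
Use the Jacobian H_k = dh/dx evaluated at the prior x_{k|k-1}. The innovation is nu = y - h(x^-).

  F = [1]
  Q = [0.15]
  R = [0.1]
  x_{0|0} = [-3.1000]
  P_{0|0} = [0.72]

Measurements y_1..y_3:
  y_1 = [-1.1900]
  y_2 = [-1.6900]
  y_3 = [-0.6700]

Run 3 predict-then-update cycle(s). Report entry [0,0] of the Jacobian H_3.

step 1: x^-=[-3.1000]  P^-=[0.8700]  H_jac=[-6.2000]  S=[33.5428]  K=[-0.1608]  nu=[-10.8000]  x^+=[-1.3633]  P^+=[0.0026]
step 2: x^-=[-1.3633]  P^-=[0.1526]  H_jac=[-2.7265]  S=[1.2344]  K=[-0.3371]  nu=[-3.5485]  x^+=[-0.1672]  P^+=[0.0124]
step 3: x^-=[-0.1672]  P^-=[0.1624]  H_jac=[-0.3345]  S=[0.1182]  K=[-0.4596]  nu=[-0.6980]  x^+=[0.1535]  P^+=[0.1374]

H_jac[0,0] = -0.3345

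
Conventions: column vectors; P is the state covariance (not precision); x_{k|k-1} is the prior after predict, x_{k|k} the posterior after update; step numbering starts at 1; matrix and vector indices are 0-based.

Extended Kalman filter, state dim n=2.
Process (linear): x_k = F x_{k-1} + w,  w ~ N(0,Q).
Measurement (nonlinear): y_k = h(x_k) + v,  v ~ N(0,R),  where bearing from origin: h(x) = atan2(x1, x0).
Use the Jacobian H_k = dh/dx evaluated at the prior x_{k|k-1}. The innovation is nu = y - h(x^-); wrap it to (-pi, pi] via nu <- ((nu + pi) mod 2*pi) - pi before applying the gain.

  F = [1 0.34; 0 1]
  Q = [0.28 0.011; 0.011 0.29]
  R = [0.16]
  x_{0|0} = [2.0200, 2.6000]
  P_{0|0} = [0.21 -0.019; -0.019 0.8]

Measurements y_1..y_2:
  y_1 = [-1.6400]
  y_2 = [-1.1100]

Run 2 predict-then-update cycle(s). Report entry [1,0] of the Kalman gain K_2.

K[1,0] = 1.2778

step 1: x^-=[2.9040, 2.6000]  P^-=[0.5696 0.2640; 0.2640 1.0900]  H_jac=[-0.1711 0.1911]  S=[0.1992]  K=[-0.2359; 0.8190]  nu=[-2.3702]  x^+=[3.4632, 0.6589]  P^+=[0.5585 0.3025; 0.3025 0.9564]
step 2: x^-=[3.6873, 0.6589]  P^-=[1.1547 0.6387; 0.6387 1.2464]  H_jac=[-0.0470 0.2628]  S=[0.2329]  K=[0.4879; 1.2778]  nu=[-1.2868]  x^+=[3.0594, -0.9855]  P^+=[1.0993 0.4935; 0.4935 0.8661]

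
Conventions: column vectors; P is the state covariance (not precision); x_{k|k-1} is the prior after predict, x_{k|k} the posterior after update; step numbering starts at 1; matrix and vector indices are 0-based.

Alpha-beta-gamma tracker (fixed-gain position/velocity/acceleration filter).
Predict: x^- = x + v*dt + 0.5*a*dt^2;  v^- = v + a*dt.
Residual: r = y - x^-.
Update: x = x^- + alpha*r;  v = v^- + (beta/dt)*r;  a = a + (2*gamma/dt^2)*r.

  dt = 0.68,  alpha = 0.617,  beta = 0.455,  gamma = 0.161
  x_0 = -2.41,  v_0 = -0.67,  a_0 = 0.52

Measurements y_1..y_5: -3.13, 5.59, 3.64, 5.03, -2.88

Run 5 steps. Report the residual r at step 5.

resid = -14.1819

step 1: x_pred=-2.7454  r=-0.3846  x^+=-2.9827  v^+=-0.5738  a^+=0.2522
step 2: x_pred=-3.3145  r=8.9045  x^+=2.1796  v^+=5.5559  a^+=6.4530
step 3: x_pred=7.4495  r=-3.8095  x^+=5.0990  v^+=7.3949  a^+=3.8002
step 4: x_pred=11.0062  r=-5.9762  x^+=7.3189  v^+=5.9803  a^+=-0.3614
step 5: x_pred=11.3019  r=-14.1819  x^+=2.5517  v^+=-3.7549  a^+=-10.2372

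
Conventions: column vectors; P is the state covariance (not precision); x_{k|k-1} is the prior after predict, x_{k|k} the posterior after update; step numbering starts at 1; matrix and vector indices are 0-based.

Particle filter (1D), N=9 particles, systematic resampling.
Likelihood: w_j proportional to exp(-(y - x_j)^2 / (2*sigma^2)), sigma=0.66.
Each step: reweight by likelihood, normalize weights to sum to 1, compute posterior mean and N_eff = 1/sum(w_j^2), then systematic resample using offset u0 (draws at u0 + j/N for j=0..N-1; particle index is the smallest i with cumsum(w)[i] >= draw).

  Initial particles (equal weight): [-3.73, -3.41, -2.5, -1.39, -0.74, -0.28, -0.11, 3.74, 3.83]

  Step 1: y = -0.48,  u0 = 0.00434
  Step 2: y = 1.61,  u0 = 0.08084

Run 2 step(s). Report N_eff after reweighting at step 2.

step 1: w=[0.0000, 0.0000, 0.0030, 0.1235, 0.2956, 0.3051, 0.2730, 0.0000, 0.0000]  mean=-0.5132  Neff=3.7014  idx=[3, 3, 4, 4, 5, 5, 5, 6, 6]
step 2: w=[0.0003, 0.0003, 0.0147, 0.0147, 0.1377, 0.1377, 0.1377, 0.2785, 0.2785]  mean=-0.1994  Neff=4.7071  idx=[4, 5, 5, 6, 7, 7, 8, 8, 8]

N_eff = 4.7071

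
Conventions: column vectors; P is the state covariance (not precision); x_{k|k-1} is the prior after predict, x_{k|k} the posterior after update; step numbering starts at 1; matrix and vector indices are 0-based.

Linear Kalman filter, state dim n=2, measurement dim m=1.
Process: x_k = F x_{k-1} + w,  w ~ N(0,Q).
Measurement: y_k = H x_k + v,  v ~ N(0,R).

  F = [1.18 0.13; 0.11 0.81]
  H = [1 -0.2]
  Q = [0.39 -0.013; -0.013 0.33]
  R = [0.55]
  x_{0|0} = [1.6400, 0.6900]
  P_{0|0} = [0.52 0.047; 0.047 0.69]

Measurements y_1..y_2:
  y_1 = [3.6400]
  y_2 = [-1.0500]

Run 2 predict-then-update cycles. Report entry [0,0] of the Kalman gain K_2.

K[0,0] = 0.6435

step 1: x^-=[2.0249, 0.7393]  P^-=[1.1401 0.1727; 0.1727 0.7974]  S=[1.6529]  K=[0.6689; 0.0080]  nu=[1.7630]  x^+=[3.2041, 0.7535]  P^+=[0.4006 0.1639; 0.1639 0.7973]
step 2: x^-=[3.8788, 0.9627]  P^-=[1.0116 0.2819; 0.2819 0.8871]  S=[1.4843]  K=[0.6435; 0.0704]  nu=[-4.7362]  x^+=[0.8308, 0.6293]  P^+=[0.3969 0.2147; 0.2147 0.8798]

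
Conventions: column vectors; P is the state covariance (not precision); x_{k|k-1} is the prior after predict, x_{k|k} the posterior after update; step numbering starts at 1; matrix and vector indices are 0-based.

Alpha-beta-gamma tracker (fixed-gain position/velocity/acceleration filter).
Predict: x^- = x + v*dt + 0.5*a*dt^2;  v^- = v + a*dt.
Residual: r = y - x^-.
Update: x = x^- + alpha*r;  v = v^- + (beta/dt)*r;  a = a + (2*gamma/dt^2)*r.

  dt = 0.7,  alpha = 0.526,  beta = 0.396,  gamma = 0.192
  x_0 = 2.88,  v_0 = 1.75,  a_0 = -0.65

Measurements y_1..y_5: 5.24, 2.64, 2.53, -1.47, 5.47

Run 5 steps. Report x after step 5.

x_post = 0.1339

step 1: x_pred=3.9457  r=1.2943  x^+=4.6265  v^+=2.0272  a^+=0.3643
step 2: x_pred=6.1348  r=-3.4948  x^+=4.2965  v^+=0.3051  a^+=-2.3745
step 3: x_pred=3.9284  r=-1.3984  x^+=3.1928  v^+=-2.1481  a^+=-3.4704
step 4: x_pred=0.8389  r=-2.3089  x^+=-0.3756  v^+=-5.8835  a^+=-5.2798
step 5: x_pred=-5.7876  r=11.2576  x^+=0.1339  v^+=-3.2108  a^+=3.5425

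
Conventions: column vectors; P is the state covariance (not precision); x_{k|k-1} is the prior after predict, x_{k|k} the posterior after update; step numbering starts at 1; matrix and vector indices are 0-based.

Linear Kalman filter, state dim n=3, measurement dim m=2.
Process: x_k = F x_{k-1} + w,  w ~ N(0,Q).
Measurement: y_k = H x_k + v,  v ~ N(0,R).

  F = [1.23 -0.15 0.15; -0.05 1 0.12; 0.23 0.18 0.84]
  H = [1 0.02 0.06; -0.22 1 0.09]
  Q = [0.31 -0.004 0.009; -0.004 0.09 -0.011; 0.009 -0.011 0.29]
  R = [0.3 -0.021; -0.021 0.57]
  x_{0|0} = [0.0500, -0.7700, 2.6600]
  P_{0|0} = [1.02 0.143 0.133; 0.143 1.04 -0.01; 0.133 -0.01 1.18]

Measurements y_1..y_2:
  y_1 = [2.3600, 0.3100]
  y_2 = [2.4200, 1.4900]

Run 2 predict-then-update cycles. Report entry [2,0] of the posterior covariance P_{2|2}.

step 1: x^-=[0.5760, -0.4533, 2.1073]  P^-=[1.8999 -0.0072 0.5879; -0.0072 1.1312 0.3045; 0.5879 0.3045 1.2705]  S=[2.2759 -0.3527; -0.3527 1.8382]  K=[0.8439 -0.0406; 0.1161 0.6535; 0.3287 0.2205]  nu=[1.6666, 0.7004]  x^+=[1.9541, 0.1978, 2.8095]  P^+=[0.2518 0.0115 0.0340; 0.0115 0.3692 0.0375; 0.0340 0.0375 0.9864]
step 2: x^-=[2.7953, 0.4372, 2.8450]  P^-=[0.7280 -0.0332 0.2293; -0.0332 0.4815 0.1864; 0.2293 0.1864 1.0367]  S=[1.0586 -0.1699; -0.1699 1.1342]  K=[0.6923 -0.0486; 0.0613 0.4549; 0.3190 0.2499]  nu=[-0.5547, 1.4117]  x^+=[2.3426, 1.0454, 3.0208]  P^+=[0.2065 -0.0000 0.0361; -0.0000 0.2522 0.0640; 0.0361 0.0640 0.8853]

P_post[2,0] = 0.0361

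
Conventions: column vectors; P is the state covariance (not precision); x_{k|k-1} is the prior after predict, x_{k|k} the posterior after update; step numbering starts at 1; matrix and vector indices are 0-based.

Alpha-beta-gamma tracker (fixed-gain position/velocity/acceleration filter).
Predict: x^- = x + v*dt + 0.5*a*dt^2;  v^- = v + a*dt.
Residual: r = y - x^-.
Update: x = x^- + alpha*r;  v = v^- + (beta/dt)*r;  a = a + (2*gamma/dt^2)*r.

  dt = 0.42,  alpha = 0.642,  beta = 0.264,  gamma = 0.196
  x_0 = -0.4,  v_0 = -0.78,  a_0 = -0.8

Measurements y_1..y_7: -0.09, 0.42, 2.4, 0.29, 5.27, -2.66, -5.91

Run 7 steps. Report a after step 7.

a_post = -29.5675

step 1: x_pred=-0.7982  r=0.7082  x^+=-0.3435  v^+=-0.6709  a^+=0.7737
step 2: x_pred=-0.5570  r=0.9770  x^+=0.0702  v^+=0.2682  a^+=2.9449
step 3: x_pred=0.4426  r=1.9574  x^+=1.6993  v^+=2.7354  a^+=7.2947
step 4: x_pred=3.4915  r=-3.2015  x^+=1.4361  v^+=3.7868  a^+=0.1801
step 5: x_pred=3.0425  r=2.2275  x^+=4.4726  v^+=5.2626  a^+=5.1302
step 6: x_pred=7.1353  r=-9.7953  x^+=0.8467  v^+=1.2602  a^+=-16.6372
step 7: x_pred=-0.0914  r=-5.8186  x^+=-3.8269  v^+=-9.3848  a^+=-29.5675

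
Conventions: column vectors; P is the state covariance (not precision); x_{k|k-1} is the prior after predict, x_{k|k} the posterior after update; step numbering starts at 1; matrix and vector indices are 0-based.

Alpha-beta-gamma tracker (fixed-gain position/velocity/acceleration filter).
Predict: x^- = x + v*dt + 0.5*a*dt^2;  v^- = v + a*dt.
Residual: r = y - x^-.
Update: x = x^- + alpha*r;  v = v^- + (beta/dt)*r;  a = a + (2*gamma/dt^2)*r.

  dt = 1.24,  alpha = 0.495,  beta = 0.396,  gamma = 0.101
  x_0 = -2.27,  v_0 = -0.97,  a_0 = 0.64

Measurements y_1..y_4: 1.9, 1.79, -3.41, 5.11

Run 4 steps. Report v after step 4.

step 1: x_pred=-2.9808  r=4.8808  x^+=-0.5648  v^+=1.3823  a^+=1.2812
step 2: x_pred=2.1342  r=-0.3442  x^+=1.9638  v^+=2.8611  a^+=1.2360
step 3: x_pred=6.4618  r=-9.8718  x^+=1.5752  v^+=1.2411  a^+=-0.0609
step 4: x_pred=3.0673  r=2.0427  x^+=4.0785  v^+=1.8179  a^+=0.2074

v_post = 1.8179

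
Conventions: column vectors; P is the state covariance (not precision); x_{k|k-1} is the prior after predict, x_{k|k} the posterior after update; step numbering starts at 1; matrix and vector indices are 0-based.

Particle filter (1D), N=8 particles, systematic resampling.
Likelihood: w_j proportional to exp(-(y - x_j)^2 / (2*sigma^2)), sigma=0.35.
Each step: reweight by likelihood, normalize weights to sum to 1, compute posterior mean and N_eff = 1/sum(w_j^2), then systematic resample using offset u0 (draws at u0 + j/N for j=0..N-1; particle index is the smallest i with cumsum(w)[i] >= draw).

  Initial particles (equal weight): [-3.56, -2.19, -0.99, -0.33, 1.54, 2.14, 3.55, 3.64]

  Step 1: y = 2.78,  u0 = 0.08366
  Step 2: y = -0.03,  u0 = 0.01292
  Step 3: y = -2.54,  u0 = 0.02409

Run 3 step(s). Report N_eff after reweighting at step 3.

step 1: w=[0.0000, 0.0000, 0.0000, 0.0000, 0.0057, 0.5736, 0.2715, 0.1492]  mean=2.7431  Neff=2.3528  idx=[5, 5, 5, 5, 6, 6, 6, 7]
step 2: w=[0.2500, 0.2500, 0.2500, 0.2500, 0.0000, 0.0000, 0.0000, 0.0000]  mean=2.1400  Neff=4.0000  idx=[0, 0, 1, 1, 2, 2, 3, 3]
step 3: w=[0.1250, 0.1250, 0.1250, 0.1250, 0.1250, 0.1250, 0.1250, 0.1250]  mean=2.1400  Neff=8.0000  idx=[0, 1, 2, 3, 4, 5, 6, 7]

N_eff = 8.0000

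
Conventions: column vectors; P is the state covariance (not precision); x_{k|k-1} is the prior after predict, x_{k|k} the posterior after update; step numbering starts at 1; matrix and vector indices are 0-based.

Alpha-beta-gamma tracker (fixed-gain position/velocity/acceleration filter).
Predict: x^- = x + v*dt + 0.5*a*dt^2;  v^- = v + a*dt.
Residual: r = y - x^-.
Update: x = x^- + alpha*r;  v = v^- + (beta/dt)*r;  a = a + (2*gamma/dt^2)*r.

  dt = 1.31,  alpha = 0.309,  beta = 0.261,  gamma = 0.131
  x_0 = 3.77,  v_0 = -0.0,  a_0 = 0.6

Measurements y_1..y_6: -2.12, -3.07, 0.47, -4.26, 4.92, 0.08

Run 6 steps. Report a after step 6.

a_post = 2.4726

step 1: x_pred=4.2848  r=-6.4048  x^+=2.3057  v^+=-0.4901  a^+=-0.3778
step 2: x_pred=1.3395  r=-4.4095  x^+=-0.0230  v^+=-1.8636  a^+=-1.0510
step 3: x_pred=-3.3662  r=3.8362  x^+=-2.1808  v^+=-2.4762  a^+=-0.4654
step 4: x_pred=-5.8239  r=1.5639  x^+=-5.3406  v^+=-2.7742  a^+=-0.2266
step 5: x_pred=-9.1693  r=14.0893  x^+=-4.8157  v^+=-0.2640  a^+=1.9244
step 6: x_pred=-3.5103  r=3.5903  x^+=-2.4009  v^+=2.9723  a^+=2.4726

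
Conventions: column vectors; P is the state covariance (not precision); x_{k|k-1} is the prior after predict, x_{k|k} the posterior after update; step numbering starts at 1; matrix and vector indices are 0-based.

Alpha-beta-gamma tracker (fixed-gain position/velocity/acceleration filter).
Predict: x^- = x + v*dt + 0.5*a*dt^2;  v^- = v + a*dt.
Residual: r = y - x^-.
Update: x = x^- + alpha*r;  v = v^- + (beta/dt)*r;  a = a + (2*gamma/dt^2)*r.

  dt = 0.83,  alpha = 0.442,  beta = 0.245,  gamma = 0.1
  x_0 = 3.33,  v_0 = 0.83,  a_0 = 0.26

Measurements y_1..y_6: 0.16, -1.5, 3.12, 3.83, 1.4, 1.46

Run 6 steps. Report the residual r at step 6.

resid = -0.1653

step 1: x_pred=4.1085  r=-3.9485  x^+=2.3632  v^+=-0.1197  a^+=-0.8863
step 2: x_pred=1.9586  r=-3.4586  x^+=0.4299  v^+=-1.8763  a^+=-1.8904
step 3: x_pred=-1.7785  r=4.8985  x^+=0.3866  v^+=-1.9993  a^+=-0.4683
step 4: x_pred=-1.4341  r=5.2641  x^+=0.8926  v^+=-0.8341  a^+=1.0600
step 5: x_pred=0.5654  r=0.8346  x^+=0.9343  v^+=0.2920  a^+=1.3023
step 6: x_pred=1.6253  r=-0.1653  x^+=1.5522  v^+=1.3242  a^+=1.2543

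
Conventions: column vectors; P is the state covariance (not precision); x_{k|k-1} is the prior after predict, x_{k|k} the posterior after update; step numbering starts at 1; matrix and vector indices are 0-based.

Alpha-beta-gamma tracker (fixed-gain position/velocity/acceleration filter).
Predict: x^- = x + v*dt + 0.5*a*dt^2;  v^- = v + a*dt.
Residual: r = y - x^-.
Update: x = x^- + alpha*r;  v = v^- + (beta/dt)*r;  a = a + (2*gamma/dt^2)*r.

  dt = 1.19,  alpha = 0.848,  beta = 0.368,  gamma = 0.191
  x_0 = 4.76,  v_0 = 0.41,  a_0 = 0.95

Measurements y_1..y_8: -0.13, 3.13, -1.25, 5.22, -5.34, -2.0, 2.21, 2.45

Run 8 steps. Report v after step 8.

step 1: x_pred=5.9205  r=-6.0505  x^+=0.7897  v^+=-0.3306  a^+=-0.6822
step 2: x_pred=-0.0867  r=3.2167  x^+=2.6411  v^+=-0.1476  a^+=0.1856
step 3: x_pred=2.5968  r=-3.8468  x^+=-0.6653  v^+=-1.1164  a^+=-0.8521
step 4: x_pred=-2.5971  r=7.8171  x^+=4.0318  v^+=0.2870  a^+=1.2566
step 5: x_pred=5.2630  r=-10.6030  x^+=-3.7283  v^+=-1.4966  a^+=-1.6036
step 6: x_pred=-6.6447  r=4.6447  x^+=-2.7060  v^+=-1.9686  a^+=-0.3507
step 7: x_pred=-5.2969  r=7.5069  x^+=1.0690  v^+=-0.0644  a^+=1.6743
step 8: x_pred=2.1778  r=0.2722  x^+=2.4086  v^+=2.0122  a^+=1.7478

v_post = 2.0122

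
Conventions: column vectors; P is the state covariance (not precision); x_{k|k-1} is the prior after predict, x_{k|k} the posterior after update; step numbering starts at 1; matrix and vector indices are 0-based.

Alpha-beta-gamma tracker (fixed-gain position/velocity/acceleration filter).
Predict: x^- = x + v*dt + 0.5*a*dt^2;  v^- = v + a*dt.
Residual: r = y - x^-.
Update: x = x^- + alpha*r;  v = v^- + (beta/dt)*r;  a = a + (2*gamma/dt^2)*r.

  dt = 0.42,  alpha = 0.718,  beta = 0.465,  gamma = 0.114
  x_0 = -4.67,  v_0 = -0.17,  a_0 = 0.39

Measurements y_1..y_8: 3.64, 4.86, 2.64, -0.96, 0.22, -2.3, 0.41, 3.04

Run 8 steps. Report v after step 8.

step 1: x_pred=-4.7070  r=8.3470  x^+=1.2861  v^+=9.2351  a^+=11.1786
step 2: x_pred=6.1509  r=-1.2909  x^+=5.2240  v^+=12.5010  a^+=9.5102
step 3: x_pred=11.3132  r=-8.6732  x^+=5.0859  v^+=6.8928  a^+=-1.7001
step 4: x_pred=7.8309  r=-8.7909  x^+=1.5190  v^+=-3.5540  a^+=-13.0625
step 5: x_pred=-1.1258  r=1.3458  x^+=-0.1595  v^+=-7.5503  a^+=-11.3230
step 6: x_pred=-4.3293  r=2.0293  x^+=-2.8723  v^+=-10.0592  a^+=-8.7001
step 7: x_pred=-7.8645  r=8.2745  x^+=-1.9234  v^+=-4.5522  a^+=1.9948
step 8: x_pred=-3.6594  r=6.6994  x^+=1.1508  v^+=3.7028  a^+=10.6539

v_post = 3.7028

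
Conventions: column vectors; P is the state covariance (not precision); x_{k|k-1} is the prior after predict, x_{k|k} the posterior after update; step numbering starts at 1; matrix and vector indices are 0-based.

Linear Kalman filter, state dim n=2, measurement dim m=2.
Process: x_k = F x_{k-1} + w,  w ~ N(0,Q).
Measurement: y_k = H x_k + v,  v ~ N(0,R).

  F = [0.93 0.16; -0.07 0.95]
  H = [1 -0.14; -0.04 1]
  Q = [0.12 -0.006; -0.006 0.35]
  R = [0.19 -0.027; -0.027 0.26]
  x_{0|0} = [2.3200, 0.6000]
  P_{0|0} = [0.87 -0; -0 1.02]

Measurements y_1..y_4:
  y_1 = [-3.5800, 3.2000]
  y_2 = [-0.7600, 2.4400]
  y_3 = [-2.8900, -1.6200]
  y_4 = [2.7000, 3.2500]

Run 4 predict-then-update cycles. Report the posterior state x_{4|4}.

x_post = [0.8386, 2.1268]

step 1: x^-=[2.2536, 0.4076]  P^-=[0.8986 0.0924; 0.0924 1.2748]  S=[1.0877 -0.1485; -0.1485 1.5289]  K=[0.8303 0.1176; 0.0348 0.8348]  nu=[-5.7765, 2.8825]  x^+=[-2.2037, 2.6127]  P^+=[0.1566 0.0144; 0.0144 0.2167]
step 2: x^-=[-1.6314, 2.6363]  P^-=[0.2653 0.0293; 0.0293 0.5444]  S=[0.4577 -0.0843; -0.0843 0.8025]  K=[0.5862 0.0849; 0.0227 0.6793]  nu=[1.2405, -0.2616]  x^+=[-0.9264, 2.4868]  P^+=[0.1106 0.0107; 0.0107 0.1764]
step 3: x^-=[-0.4637, 2.4273]  P^-=[0.2233 0.0229; 0.0229 0.5084]  S=[0.4169 -0.0840; -0.0840 0.7669]  K=[0.5437 0.0778; 0.0181 0.6637]  nu=[-2.0865, -4.0659]  x^+=[-1.9147, -0.3088]  P^+=[0.1026 0.0097; 0.0097 0.1725]
step 4: x^-=[-1.8300, -0.1594]  P^-=[0.2160 0.0220; 0.0220 0.5049]  S=[0.4097 -0.0842; -0.0842 0.7634]  K=[0.5354 0.0765; 0.0172 0.6620]  nu=[4.5077, 3.3362]  x^+=[0.8386, 2.1268]  P^+=[0.1010 0.0095; 0.0095 0.1720]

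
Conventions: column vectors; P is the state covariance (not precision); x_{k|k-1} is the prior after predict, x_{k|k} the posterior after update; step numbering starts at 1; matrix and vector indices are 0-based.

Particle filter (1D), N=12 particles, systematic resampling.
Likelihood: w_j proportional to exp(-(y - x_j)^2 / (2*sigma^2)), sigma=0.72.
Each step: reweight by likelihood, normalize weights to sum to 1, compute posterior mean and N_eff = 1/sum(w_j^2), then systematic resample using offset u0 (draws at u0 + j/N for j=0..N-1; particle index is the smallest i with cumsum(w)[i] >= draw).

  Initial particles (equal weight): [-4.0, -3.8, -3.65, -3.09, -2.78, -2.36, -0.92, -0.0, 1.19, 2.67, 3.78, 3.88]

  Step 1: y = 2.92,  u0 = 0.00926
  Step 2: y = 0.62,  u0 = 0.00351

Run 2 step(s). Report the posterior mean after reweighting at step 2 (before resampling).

post_mean = 1.3754

step 1: w=[0.0000, 0.0000, 0.0000, 0.0000, 0.0000, 0.0000, 0.0000, 0.0001, 0.0294, 0.4959, 0.2581, 0.2165]  mean=3.1746  Neff=2.7759  idx=[8, 9, 9, 9, 9, 9, 9, 10, 10, 10, 11, 11]
step 2: w=[0.8750, 0.0208, 0.0208, 0.0208, 0.0208, 0.0208, 0.0208, 0.0001, 0.0001, 0.0001, 0.0000, 0.0000]  mean=1.3754  Neff=1.3018  idx=[0, 0, 0, 0, 0, 0, 0, 0, 0, 0, 0, 3]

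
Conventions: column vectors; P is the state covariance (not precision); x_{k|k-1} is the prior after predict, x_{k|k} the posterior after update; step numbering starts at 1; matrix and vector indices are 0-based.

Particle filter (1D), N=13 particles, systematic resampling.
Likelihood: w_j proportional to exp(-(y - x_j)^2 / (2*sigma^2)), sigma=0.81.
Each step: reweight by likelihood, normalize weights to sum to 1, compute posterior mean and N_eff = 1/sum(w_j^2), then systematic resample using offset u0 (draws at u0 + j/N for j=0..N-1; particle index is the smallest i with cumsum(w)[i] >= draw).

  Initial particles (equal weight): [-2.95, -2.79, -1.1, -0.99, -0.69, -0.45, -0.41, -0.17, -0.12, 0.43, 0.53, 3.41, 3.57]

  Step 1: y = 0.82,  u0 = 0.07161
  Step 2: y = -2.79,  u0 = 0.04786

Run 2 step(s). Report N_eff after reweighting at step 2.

step 1: w=[0.0000, 0.0000, 0.0161, 0.0220, 0.0469, 0.0780, 0.0842, 0.1264, 0.1361, 0.2376, 0.2502, 0.0016, 0.0008]  mean=0.0639  Neff=5.8933  idx=[4, 5, 6, 7, 8, 8, 9, 9, 9, 10, 10, 10, 10]
step 2: w=[0.4363, 0.1937, 0.1677, 0.0672, 0.0549, 0.0549, 0.0047, 0.0047, 0.0047, 0.0028, 0.0028, 0.0028, 0.0028]  mean=-0.4696  Neff=3.7508  idx=[0, 0, 0, 0, 0, 0, 1, 1, 2, 2, 3, 4, 5]

N_eff = 3.7508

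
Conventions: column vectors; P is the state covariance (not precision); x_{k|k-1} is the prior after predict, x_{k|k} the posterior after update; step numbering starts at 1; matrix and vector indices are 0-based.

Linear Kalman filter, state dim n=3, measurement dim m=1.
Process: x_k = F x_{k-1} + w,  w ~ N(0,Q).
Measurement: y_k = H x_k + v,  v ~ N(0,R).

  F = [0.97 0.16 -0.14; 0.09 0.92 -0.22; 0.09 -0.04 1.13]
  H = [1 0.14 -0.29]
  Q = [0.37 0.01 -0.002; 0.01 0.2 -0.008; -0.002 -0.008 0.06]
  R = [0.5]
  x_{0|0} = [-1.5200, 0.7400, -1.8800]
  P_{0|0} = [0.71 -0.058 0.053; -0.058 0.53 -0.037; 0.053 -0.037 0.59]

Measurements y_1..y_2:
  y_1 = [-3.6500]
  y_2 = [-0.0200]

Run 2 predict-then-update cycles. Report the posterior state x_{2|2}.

x_post = [-1.7368, 0.9879, -2.7988]

step 1: x^-=[-1.0928, 0.9576, -2.2908]  P^-=[1.0324 0.1097 0.0152; 0.1097 0.6862 -0.2075; 0.0152 -0.2075 0.8345]  S=[1.6548]  K=[0.6305; 0.1607; -0.1546]  nu=[-3.3556]  x^+=[-3.2086, 0.4184, -1.7720]  P^+=[0.3746 -0.0580 0.1765; -0.0580 0.6434 -0.1664; 0.1765 -0.1664 0.7950]
step 2: x^-=[-2.7973, 0.4860, -2.3078]  P^-=[0.6960 0.0967 0.0625; 0.0967 0.8369 -0.3908; 0.0625 -0.3908 1.1305]  S=[1.3300]  K=[0.5198; 0.2460; -0.2407]  nu=[2.0400]  x^+=[-1.7368, 0.9879, -2.7988]  P^+=[0.3366 -0.0734 0.2289; -0.0734 0.7564 -0.3121; 0.2289 -0.3121 1.0535]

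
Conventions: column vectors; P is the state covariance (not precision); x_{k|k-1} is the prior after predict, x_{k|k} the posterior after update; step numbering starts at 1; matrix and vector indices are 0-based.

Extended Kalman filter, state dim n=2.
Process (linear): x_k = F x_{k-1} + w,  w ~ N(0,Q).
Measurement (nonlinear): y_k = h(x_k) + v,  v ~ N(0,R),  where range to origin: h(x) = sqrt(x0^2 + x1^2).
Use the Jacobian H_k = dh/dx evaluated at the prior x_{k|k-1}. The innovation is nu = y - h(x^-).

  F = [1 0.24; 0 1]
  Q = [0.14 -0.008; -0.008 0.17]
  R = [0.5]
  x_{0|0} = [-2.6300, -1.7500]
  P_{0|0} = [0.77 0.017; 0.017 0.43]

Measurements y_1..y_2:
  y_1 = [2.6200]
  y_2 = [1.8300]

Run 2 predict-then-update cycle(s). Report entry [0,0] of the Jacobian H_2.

step 1: x^-=[-3.0500, -1.7500]  P^-=[0.9429 0.1122; 0.1122 0.6000]  H_jac=[-0.8674 -0.4977]  S=[1.4549]  K=[-0.6005; -0.2721]  nu=[-0.8964]  x^+=[-2.5117, -1.5061]  P^+=[0.4182 -0.1256; -0.1256 0.4923]
step 2: x^-=[-2.8731, -1.5061]  P^-=[0.5263 -0.0154; -0.0154 0.6623]  H_jac=[-0.8857 -0.4643]  S=[1.0429]  K=[-0.4401; -0.2817]  nu=[-1.4139]  x^+=[-2.2509, -1.1077]  P^+=[0.3243 -0.1447; -0.1447 0.5795]

H_jac[0,0] = -0.8857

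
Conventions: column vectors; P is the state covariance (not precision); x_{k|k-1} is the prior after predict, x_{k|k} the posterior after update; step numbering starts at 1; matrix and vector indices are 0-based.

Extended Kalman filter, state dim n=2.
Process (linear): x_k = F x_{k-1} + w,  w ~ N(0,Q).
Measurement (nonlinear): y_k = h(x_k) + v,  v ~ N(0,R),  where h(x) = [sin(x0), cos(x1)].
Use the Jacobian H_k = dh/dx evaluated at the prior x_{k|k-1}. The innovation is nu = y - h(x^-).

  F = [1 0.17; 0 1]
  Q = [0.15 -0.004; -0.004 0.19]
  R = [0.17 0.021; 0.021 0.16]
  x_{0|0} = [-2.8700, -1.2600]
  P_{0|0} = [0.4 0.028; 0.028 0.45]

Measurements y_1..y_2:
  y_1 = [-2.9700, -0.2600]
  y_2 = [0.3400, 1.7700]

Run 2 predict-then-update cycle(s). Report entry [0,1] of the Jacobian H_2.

step 1: x^-=[-3.0842, -1.2600]  P^-=[0.5725 0.1005; 0.1005 0.6400]  H_jac=[-0.9984 0.0000; 0.0000 0.9521]  S=[0.7406 -0.0745; -0.0745 0.7401]  K=[-0.7665 0.0521; -0.0532 0.8179]  nu=[-2.9126, -0.5658]  x^+=[-0.8811, -1.5679]  P^+=[0.1294 -0.0082; -0.0082 0.1363]
step 2: x^-=[-1.1477, -1.5679]  P^-=[0.2806 0.0110; 0.0110 0.3263]  H_jac=[0.4106 0.0000; 0.0000 1.0000]  S=[0.2173 0.0255; 0.0255 0.4863]  K=[0.5308 -0.0052; -0.0584 0.6740]  nu=[1.2518, 1.7671]  x^+=[-0.4925, -0.4499]  P^+=[0.2195 0.0103; 0.0103 0.1066]

H_jac[0,1] = 0.0000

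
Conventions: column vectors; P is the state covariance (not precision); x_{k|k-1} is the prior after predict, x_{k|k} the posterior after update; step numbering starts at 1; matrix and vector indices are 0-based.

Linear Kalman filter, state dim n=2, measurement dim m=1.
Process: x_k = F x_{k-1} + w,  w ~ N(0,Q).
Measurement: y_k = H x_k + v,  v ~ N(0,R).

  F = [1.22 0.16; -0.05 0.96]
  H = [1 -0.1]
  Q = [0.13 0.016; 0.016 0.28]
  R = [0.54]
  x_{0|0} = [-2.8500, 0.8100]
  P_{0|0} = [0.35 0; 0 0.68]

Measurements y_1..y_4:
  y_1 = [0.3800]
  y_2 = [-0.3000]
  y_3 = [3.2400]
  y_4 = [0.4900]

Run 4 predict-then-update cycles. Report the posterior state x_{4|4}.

step 1: x^-=[-3.3474, 0.9201]  P^-=[0.6683 0.0991; 0.0991 0.9076]  S=[1.1976]  K=[0.5498; 0.0070]  nu=[3.8194]  x^+=[-1.2475, 0.9467]  P^+=[0.3063 0.0945; 0.0945 0.9075]
step 2: x^-=[-1.3705, 0.9712]  P^-=[0.6461 0.2466; 0.2466 1.1080]  S=[1.1478]  K=[0.5414; 0.1183]  nu=[1.1676]  x^+=[-0.7384, 1.1094]  P^+=[0.3097 0.1731; 0.1731 1.0920]
step 3: x^-=[-0.7233, 1.1019]  P^-=[0.6864 0.3662; 0.3662 1.2705]  S=[1.1659]  K=[0.5573; 0.2051]  nu=[4.0735]  x^+=[1.5471, 1.9374]  P^+=[0.3243 0.2329; 0.2329 1.2215]
step 4: x^-=[2.1974, 1.7826]  P^-=[0.7348 0.4548; 0.4548 1.3842]  S=[1.1977]  K=[0.5756; 0.2641]  nu=[-1.5291]  x^+=[1.3173, 1.3787]  P^+=[0.3381 0.2727; 0.2727 1.3006]

x_post = [1.3173, 1.3787]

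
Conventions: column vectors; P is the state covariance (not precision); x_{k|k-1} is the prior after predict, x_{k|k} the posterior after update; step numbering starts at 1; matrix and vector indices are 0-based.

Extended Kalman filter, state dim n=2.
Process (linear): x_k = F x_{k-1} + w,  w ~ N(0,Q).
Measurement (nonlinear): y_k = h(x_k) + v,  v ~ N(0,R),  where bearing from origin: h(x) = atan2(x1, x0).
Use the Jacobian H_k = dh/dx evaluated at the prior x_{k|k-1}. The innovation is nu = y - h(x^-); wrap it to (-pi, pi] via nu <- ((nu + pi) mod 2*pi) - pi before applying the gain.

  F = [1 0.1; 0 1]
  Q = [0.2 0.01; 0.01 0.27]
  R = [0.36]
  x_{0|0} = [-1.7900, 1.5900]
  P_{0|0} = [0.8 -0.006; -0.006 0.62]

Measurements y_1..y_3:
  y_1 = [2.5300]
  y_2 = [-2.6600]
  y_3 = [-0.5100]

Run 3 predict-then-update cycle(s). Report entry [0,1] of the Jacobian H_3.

step 1: x^-=[-1.6310, 1.5900]  P^-=[1.0050 0.0660; 0.0660 0.8900]  H_jac=[-0.3065 -0.3144]  S=[0.5551]  K=[-0.5923; -0.5405]  nu=[0.1611]  x^+=[-1.7264, 1.5029]  P^+=[0.8103 -0.1117; -0.1117 0.7278]
step 2: x^-=[-1.5761, 1.5029]  P^-=[0.9952 -0.0289; -0.0289 0.9978]  H_jac=[-0.3169 -0.3323]  S=[0.5640]  K=[-0.5421; -0.5716]  nu=[1.2432]  x^+=[-2.2501, 0.7922]  P^+=[0.8295 -0.2037; -0.2037 0.8135]
step 3: x^-=[-2.1708, 0.7922]  P^-=[0.9969 -0.1123; -0.1123 1.0835]  H_jac=[-0.1484 -0.4065]  S=[0.5474]  K=[-0.1867; -0.7741]  nu=[2.9815]  x^+=[-2.7276, -1.5159]  P^+=[0.9778 -0.1915; -0.1915 0.7554]

H_jac[0,1] = -0.4065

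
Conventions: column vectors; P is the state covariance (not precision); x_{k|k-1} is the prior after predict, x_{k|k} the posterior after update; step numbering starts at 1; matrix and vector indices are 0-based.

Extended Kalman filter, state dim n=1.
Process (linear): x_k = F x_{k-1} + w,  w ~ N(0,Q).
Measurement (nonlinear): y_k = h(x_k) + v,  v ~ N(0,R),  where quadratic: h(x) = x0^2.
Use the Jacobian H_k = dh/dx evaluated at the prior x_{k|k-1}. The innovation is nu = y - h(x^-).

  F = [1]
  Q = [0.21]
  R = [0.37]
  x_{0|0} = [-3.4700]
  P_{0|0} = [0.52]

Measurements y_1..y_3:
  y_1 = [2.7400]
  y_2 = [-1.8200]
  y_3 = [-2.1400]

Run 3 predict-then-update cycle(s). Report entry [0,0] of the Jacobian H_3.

H_jac[0,0] = -1.5482

step 1: x^-=[-3.4700]  P^-=[0.7300]  H_jac=[-6.9400]  S=[35.5294]  K=[-0.1426]  nu=[-9.3009]  x^+=[-2.1438]  P^+=[0.0076]
step 2: x^-=[-2.1438]  P^-=[0.2176]  H_jac=[-4.2875]  S=[4.3702]  K=[-0.2135]  nu=[-6.4157]  x^+=[-0.7741]  P^+=[0.0184]
step 3: x^-=[-0.7741]  P^-=[0.2284]  H_jac=[-1.5482]  S=[0.9175]  K=[-0.3854]  nu=[-2.7392]  x^+=[0.2817]  P^+=[0.0921]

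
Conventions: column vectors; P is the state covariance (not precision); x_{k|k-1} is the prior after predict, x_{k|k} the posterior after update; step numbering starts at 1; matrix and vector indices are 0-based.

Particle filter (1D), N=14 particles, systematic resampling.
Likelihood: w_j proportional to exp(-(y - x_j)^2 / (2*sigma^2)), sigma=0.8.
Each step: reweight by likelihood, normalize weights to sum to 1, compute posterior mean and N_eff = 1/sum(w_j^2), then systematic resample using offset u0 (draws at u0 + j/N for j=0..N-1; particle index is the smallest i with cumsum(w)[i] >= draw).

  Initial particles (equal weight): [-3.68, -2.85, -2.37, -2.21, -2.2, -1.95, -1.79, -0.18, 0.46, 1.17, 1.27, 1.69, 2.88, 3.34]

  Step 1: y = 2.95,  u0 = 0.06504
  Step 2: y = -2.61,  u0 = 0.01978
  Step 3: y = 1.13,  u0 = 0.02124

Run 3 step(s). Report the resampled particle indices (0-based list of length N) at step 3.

step 1: w=[0.0000, 0.0000, 0.0000, 0.0000, 0.0000, 0.0000, 0.0000, 0.0002, 0.0033, 0.0354, 0.0464, 0.1217, 0.4192, 0.3737]  mean=2.7631  Neff=2.9972  idx=[10, 11, 12, 12, 12, 12, 12, 12, 13, 13, 13, 13, 13, 13]
step 2: w=[0.9360, 0.0639, 0.0000, 0.0000, 0.0000, 0.0000, 0.0000, 0.0000, 0.0000, 0.0000, 0.0000, 0.0000, 0.0000, 0.0000]  mean=1.2969  Neff=1.1360  idx=[0, 0, 0, 0, 0, 0, 0, 0, 0, 0, 0, 0, 0, 1]
step 3: w=[0.0725, 0.0725, 0.0725, 0.0725, 0.0725, 0.0725, 0.0725, 0.0725, 0.0725, 0.0725, 0.0725, 0.0725, 0.0725, 0.0576]  mean=1.2942  Neff=13.9598  idx=[0, 1, 2, 3, 4, 5, 6, 7, 8, 9, 10, 11, 12, 13]

resampled_idx = [0, 1, 2, 3, 4, 5, 6, 7, 8, 9, 10, 11, 12, 13]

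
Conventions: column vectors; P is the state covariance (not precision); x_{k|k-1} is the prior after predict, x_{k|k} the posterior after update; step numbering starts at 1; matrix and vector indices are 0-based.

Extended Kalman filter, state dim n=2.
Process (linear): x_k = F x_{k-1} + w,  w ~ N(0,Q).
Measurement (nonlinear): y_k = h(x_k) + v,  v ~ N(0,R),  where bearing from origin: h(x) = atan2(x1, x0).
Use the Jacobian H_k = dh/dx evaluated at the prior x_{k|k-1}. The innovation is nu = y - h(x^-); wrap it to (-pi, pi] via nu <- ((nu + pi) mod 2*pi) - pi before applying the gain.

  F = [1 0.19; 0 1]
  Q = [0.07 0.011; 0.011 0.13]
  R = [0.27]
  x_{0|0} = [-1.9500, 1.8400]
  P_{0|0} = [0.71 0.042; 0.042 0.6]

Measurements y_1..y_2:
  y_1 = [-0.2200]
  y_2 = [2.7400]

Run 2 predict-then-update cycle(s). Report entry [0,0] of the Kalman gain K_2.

step 1: x^-=[-1.6004, 1.8400]  P^-=[0.8176 0.1670; 0.1670 0.7300]  H_jac=[-0.3094 -0.2691]  S=[0.4290]  K=[-0.6945; -0.5784]  nu=[-2.5067]  x^+=[0.1405, 3.2900]  P^+=[0.6107 -0.0053; -0.0053 0.5865]
step 2: x^-=[0.7656, 3.2900]  P^-=[0.6999 0.1171; 0.1171 0.7165]  H_jac=[-0.2883 0.0671]  S=[0.3269]  K=[-0.5933; 0.0438]  nu=[1.3979]  x^+=[-0.0637, 3.3512]  P^+=[0.5848 0.1256; 0.1256 0.7158]

K[0,0] = -0.5933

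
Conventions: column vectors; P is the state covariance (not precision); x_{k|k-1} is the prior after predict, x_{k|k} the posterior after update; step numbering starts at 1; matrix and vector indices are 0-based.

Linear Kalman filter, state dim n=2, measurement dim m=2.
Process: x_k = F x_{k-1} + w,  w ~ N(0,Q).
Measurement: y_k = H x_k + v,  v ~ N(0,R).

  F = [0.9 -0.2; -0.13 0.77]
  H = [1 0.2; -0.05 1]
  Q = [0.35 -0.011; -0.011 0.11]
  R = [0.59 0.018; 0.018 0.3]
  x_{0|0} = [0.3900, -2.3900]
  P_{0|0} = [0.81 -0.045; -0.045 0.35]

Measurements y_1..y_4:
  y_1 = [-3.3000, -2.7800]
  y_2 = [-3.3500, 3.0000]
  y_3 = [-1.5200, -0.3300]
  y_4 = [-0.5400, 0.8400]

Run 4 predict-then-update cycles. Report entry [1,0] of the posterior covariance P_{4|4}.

P_post[1,0] = -0.0280

step 1: x^-=[0.8290, -1.8910]  P^-=[1.0363 -0.1920; -0.1920 0.3402]  S=[1.5631 -0.1559; -0.1559 0.6620]  K=[0.6161 -0.2233; -0.0273 0.5220]  nu=[-3.7508, -0.8475]  x^+=[-1.2928, -2.2312]  P^+=[0.3670 -0.0375; -0.0375 0.1542]
step 2: x^-=[-0.7173, -1.5499]  P^-=[0.6670 -0.1047; -0.1047 0.2152]  S=[1.2237 -0.0759; -0.0759 0.5273]  K=[0.5163 -0.1874; -0.0247 0.4144]  nu=[-2.3227, 4.5141]  x^+=[-2.7625, 0.3781]  P^+=[0.3076 -0.0315; -0.0315 0.1223]
step 3: x^-=[-2.5618, 0.6502]  P^-=[0.6154 -0.0885; -0.0885 0.1940]  S=[1.1777 -0.0616; -0.0616 0.5044]  K=[0.4983 -0.1756; -0.0218 0.3908]  nu=[0.9118, -1.1083]  x^+=[-1.9128, 0.1973]  P^+=[0.2966 -0.0289; -0.0289 0.1154]
step 4: x^-=[-1.7610, 0.4006]  P^-=[0.6053 -0.0842; -0.0842 0.1892]  S=[1.1691 -0.0578; -0.0578 0.4992]  K=[0.4948 -0.1721; -0.0206 0.3851]  nu=[1.1409, 0.3514]  x^+=[-1.2570, 0.5123]  P^+=[0.2944 -0.0280; -0.0280 0.1138]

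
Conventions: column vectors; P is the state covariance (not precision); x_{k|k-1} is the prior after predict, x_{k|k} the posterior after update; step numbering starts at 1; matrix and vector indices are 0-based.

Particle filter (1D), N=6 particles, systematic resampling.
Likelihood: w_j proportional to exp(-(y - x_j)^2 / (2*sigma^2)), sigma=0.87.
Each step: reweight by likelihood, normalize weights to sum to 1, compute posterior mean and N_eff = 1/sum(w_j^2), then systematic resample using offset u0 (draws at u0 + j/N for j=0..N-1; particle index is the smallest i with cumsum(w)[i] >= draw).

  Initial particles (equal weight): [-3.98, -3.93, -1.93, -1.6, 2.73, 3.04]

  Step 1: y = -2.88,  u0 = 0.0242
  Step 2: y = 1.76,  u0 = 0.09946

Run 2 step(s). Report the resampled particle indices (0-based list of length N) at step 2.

step 1: w=[0.2468, 0.2649, 0.3024, 0.1859, 0.0000, 0.0000]  mean=-2.9044  Neff=3.8899  idx=[0, 0, 1, 2, 2, 3]
step 2: w=[0.0000, 0.0000, 0.0000, 0.1504, 0.1504, 0.6992]  mean=-1.6993  Neff=1.8721  idx=[3, 4, 5, 5, 5, 5]

resampled_idx = [3, 4, 5, 5, 5, 5]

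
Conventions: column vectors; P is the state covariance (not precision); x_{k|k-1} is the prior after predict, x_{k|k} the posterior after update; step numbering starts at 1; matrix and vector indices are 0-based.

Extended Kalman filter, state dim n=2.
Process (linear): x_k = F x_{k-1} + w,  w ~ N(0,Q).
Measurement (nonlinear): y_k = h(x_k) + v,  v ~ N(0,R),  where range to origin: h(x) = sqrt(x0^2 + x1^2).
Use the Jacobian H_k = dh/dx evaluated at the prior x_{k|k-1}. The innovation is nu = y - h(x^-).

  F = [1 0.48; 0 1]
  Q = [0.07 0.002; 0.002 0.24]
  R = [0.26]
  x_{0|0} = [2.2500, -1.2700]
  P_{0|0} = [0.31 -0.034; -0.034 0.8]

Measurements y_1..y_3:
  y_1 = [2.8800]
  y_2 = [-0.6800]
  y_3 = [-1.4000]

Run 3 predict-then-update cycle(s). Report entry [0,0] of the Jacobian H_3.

step 1: x^-=[1.6404, -1.2700]  P^-=[0.5317 0.3520; 0.3520 1.0400]  H_jac=[0.7907 -0.6122]  S=[0.6414]  K=[0.3195; -0.5587]  nu=[0.8054]  x^+=[1.8977, -1.7200]  P^+=[0.4662 0.4665; 0.4665 0.8398]
step 2: x^-=[1.0721, -1.7200]  P^-=[1.1775 0.8716; 0.8716 1.0798]  H_jac=[0.5290 -0.8486]  S=[0.5846]  K=[-0.1997; -0.7788]  nu=[-2.7068]  x^+=[1.6127, 0.3880]  P^+=[1.1542 0.7807; 0.7807 0.7252]
step 3: x^-=[1.7990, 0.3880]  P^-=[2.1407 1.1308; 1.1308 0.9652]  H_jac=[0.9775 0.2109]  S=[2.8146]  K=[0.8282; 0.4650]  nu=[-3.2404]  x^+=[-0.8847, -1.1188]  P^+=[0.2102 0.0468; 0.0468 0.3566]

H_jac[0,0] = 0.9775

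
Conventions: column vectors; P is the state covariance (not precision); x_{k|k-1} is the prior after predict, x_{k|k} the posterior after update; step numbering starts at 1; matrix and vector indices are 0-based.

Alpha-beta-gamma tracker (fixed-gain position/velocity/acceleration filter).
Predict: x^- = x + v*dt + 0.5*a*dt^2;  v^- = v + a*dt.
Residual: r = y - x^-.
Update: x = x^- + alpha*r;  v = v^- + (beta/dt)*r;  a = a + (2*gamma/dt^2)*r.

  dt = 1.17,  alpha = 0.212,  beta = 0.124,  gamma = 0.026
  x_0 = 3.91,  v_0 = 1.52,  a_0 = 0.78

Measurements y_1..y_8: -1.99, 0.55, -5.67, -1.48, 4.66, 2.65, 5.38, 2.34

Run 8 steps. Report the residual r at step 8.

resid = 2.5917

step 1: x_pred=6.2223  r=-8.2123  x^+=4.4813  v^+=1.5622  a^+=0.4680
step 2: x_pred=6.6294  r=-6.0794  x^+=5.3406  v^+=1.4655  a^+=0.2371
step 3: x_pred=7.2176  r=-12.8876  x^+=4.4854  v^+=0.3771  a^+=-0.2525
step 4: x_pred=4.7538  r=-6.2338  x^+=3.4322  v^+=-0.5790  a^+=-0.4893
step 5: x_pred=2.4200  r=2.2400  x^+=2.8949  v^+=-0.9140  a^+=-0.4042
step 6: x_pred=1.5489  r=1.1011  x^+=1.7823  v^+=-1.2701  a^+=-0.3623
step 7: x_pred=0.0482  r=5.3318  x^+=1.1786  v^+=-1.1290  a^+=-0.1598
step 8: x_pred=-0.2517  r=2.5917  x^+=0.2977  v^+=-1.0413  a^+=-0.0613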